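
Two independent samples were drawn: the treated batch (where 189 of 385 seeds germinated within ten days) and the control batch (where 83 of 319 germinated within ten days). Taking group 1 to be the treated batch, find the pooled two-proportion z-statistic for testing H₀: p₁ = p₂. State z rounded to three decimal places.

z = 6.259

p̂₁ = 189/385 = 0.49091, p̂₂ = 83/319 = 0.26019.
Pooling: p̂ = 272/704 = 0.38636.
SE = √[p̂(1−p̂)(1/n₁+1/n₂)] = √[0.38636·0.61364·(1/385+1/319)] ≈ 0.036865.
z = 0.23072/0.036865 = 6.259.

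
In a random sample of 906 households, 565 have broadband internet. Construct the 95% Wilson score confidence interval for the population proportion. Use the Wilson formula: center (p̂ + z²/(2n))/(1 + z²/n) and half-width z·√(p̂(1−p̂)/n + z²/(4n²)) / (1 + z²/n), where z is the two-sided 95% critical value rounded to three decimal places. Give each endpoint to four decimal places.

Here p̂ = 565/906 = 0.62362 and z = 1.960 (z² = 3.841600).
Denominator 1 + z²/n = 1 + 3.841600/906 = 1.004240.
Adjusted center: (0.62362 + z²/(2n))/1.004240 = 0.62310.
Radicand: p̂(1−p̂)/n + z²/(4n²) = 0.000259071 + 0.000001170 = 0.000260241.
Half-width = z·√(radicand)/denom = 1.960·0.016132/1.004240 = 0.03149.
CI: 0.62310 ± 0.03149 = (0.5916, 0.6546).

(0.5916, 0.6546)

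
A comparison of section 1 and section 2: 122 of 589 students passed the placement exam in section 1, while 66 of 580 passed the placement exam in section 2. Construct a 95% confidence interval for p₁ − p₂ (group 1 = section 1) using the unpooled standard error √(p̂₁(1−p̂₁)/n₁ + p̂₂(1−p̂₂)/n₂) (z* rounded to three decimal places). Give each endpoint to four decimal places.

p̂₁ = 0.20713, p̂₂ = 0.11379, so the observed difference is 0.09334.
Unpooled SE = √(p̂₁(1−p̂₁)/n₁ + p̂₂(1−p̂₂)/n₂) = √(0.000278824 + 0.000173869) = 0.021277.
The 95% critical value is z* = 1.960. Margin of error = 0.04170.
Interval: 0.09334 ± 0.04170 → (0.0516, 0.1350).

(0.0516, 0.1350)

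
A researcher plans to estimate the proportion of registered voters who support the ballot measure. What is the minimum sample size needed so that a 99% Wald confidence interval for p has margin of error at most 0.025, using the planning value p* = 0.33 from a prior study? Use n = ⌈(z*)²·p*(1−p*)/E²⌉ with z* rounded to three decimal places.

n = 2348

z* = 2.576 at the 99% level.
p*(1−p*) = 0.2211.
Required n before rounding: 6.635776 × 0.2211 / 0.025² = 2347.472.
⌈2347.472⌉ = 2348.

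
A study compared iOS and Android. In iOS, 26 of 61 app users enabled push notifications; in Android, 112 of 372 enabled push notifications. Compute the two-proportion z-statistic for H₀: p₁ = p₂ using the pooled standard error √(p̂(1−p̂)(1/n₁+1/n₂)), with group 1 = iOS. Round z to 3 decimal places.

p̂₁ = 26/61 = 0.42623, p̂₂ = 112/372 = 0.30108.
Pooling: p̂ = 138/433 = 0.31871.
Pooled SE = √[0.2171327·0.01908161] ≈ 0.064368.
z = 0.12515/0.064368 = 1.944.

z = 1.944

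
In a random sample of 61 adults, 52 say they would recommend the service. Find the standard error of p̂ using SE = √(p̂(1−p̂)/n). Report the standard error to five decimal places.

SE = 0.04541

p̂ = 52/61 = 0.85246.
p̂(1−p̂) = 0.125772.
SE = √(0.125772/61) = √0.002061836 = 0.04541.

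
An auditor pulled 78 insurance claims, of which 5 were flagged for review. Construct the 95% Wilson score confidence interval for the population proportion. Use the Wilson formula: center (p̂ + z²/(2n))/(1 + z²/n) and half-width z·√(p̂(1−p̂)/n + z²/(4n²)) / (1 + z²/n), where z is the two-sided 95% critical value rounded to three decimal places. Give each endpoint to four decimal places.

(0.0277, 0.1414)

Here p̂ = 5/78 = 0.06410 and z = 1.960 (z² = 3.841600).
Denominator 1 + z²/n = 1 + 3.841600/78 = 1.049251.
Adjusted center: (0.06410 + z²/(2n))/1.049251 = 0.08456.
Radicand: p̂(1−p̂)/n + z²/(4n²) = 0.000769146 + 0.000157857 = 0.000927003.
Half-width = z·√(radicand)/denom = 1.960·0.030447/1.049251 = 0.05687.
CI: 0.08456 ± 0.05687 = (0.0277, 0.1414).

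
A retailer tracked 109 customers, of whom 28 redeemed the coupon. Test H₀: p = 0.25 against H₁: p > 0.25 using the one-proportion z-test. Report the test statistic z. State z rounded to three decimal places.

z = 0.166

p̂ = 28/109 = 0.25688.
Null standard error: √(0.25·0.75/109) = √0.001720183 = 0.041475.
Test statistic: z = 0.00688/0.041475 = 0.166.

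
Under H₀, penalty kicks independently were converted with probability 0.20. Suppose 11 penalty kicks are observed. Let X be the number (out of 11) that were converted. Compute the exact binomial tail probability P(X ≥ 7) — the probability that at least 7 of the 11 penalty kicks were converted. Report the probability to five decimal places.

X ~ Binomial(n=11, p=0.20).
P(X ≥ 7) = Σ_{j=7}^{11} C(11,j)·0.20^j·0.80^{11−j}.
= 0.001730 + 0.000216 + 0.000018 + 0.000001 + 0.000000 = 0.00197.

P = 0.00197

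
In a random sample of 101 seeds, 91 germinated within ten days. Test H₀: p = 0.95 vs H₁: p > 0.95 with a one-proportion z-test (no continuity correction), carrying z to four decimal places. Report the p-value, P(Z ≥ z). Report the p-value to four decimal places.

The sample proportion is 91/101 = 0.90099.
SE₀ = √(0.95·0.05/101) = 0.021686.
Test statistic (full precision, shown to 4 dp): z = (91/101 − 0.95)/SE₀ ≈ -2.2599.
p-value = P(Z ≥ z) with z = -2.2599 → 0.9881.

p-value = 0.9881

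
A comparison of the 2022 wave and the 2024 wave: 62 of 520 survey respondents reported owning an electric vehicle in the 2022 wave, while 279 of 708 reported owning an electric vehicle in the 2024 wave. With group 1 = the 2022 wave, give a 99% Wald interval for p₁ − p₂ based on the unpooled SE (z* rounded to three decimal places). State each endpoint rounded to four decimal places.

p̂₁ = 0.11923, p̂₂ = 0.39407, so the observed difference is -0.27484.
Unpooled SE = √(p̂₁(1−p̂₁)/n₁ + p̂₂(1−p̂₂)/n₂) = √(0.000201952 + 0.000337258) = 0.023221.
The 99% critical value is z* = 2.576. Margin of error = 0.05982.
CI: -0.27484 ± 0.05982 = (-0.3347, -0.2150).

(-0.3347, -0.2150)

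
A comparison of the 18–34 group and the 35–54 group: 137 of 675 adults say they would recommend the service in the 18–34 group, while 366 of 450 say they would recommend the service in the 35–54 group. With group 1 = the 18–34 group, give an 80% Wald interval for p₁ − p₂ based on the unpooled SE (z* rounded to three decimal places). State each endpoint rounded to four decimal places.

p̂₁ = 137/675 = 0.20296, p̂₂ = 366/450 = 0.81333; p̂₁ − p̂₂ = -0.61037.
SE = √(0.000239658 + 0.000337383) = √0.000577041 = 0.024022.
For 80% confidence, z* = 1.282. Margin = 1.282·0.024022 = 0.03080.
CI: -0.61037 ± 0.03080 = (-0.6412, -0.5796).

(-0.6412, -0.5796)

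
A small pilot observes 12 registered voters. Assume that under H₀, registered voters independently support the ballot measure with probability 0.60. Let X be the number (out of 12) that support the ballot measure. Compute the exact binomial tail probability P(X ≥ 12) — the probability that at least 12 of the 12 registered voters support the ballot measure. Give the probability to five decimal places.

P = 0.00218

X ~ Binomial(n=12, p=0.60).
P(X ≥ 12) = C(12,12)·0.60^12·0.40^0.
= 0.002177 = 0.00218.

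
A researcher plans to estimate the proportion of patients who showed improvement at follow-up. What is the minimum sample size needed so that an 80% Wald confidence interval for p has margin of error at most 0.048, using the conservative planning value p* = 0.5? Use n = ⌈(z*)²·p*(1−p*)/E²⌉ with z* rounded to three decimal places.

n = 179

For 80% confidence, z* = 1.282.
p*(1−p*) = 0.2500.
(z*)²·p*(1−p*)/E² = 1.643524·0.2500/0.002304 = 178.334.
⌈178.334⌉ = 179.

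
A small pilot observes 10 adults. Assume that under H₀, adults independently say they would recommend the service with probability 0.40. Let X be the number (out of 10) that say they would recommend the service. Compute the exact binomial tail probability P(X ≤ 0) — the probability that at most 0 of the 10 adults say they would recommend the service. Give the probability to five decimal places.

P = 0.00605

X is binomial with n = 10 and p = 0.40.
P(X ≤ 0) = C(10,0)·0.40^0·0.60^10.
= 0.006047 = 0.00605.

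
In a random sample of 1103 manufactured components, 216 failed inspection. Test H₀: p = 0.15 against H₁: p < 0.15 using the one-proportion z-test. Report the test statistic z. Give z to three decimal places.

With x = 216 successes in n = 1103, p̂ = 0.19583.
SE₀ = √(0.15·0.85/1103) = 0.010751.
z = (p̂ − p₀)/SE = (0.19583 − 0.15)/0.010751 = 4.263.

z = 4.263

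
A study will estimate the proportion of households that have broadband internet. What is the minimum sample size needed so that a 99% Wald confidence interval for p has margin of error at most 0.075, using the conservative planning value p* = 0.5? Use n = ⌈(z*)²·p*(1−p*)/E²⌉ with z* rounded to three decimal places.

n = 295

The 99% critical value is z* = 2.576.
p*(1−p*) = 0.50·0.50 = 0.2500.
(z*)²·p*(1−p*)/E² = 6.635776·0.2500/0.005625 = 294.923.
⌈294.923⌉ = 295.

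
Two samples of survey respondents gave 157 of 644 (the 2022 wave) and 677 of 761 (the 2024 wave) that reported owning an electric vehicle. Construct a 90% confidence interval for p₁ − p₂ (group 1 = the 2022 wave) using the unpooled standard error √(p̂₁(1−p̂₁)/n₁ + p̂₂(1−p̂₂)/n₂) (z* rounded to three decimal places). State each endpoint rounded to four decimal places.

(-0.6794, -0.6123)

p̂₁ = 157/644 = 0.24379, p̂₂ = 677/761 = 0.88962; p̂₁ − p̂₂ = -0.64583.
SE = √(0.000286267 + 0.000129037) = √0.000415304 = 0.020379.
z* = 1.645 at the 90% level. Margin of error = 0.03352.
CI: -0.64583 ± 0.03352 = (-0.6794, -0.6123).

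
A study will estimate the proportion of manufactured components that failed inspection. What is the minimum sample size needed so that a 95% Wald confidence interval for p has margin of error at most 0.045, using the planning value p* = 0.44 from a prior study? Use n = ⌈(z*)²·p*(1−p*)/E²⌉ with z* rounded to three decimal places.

n = 468

The 95% critical value is z* = 1.960.
p*(1−p*) = 0.2464.
(z*)²·p*(1−p*)/E² = 3.841600·0.2464/0.002025 = 467.442.
⌈467.442⌉ = 468.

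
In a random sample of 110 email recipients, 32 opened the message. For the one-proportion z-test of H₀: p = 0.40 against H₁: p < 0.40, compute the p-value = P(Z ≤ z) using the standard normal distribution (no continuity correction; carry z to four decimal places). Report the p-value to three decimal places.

p-value = 0.010

Sample proportion p̂ = 32/110 = 0.29091.
Null standard error: √(0.40·0.60/110) = √0.002181818 = 0.046710.
z = (p̂ − p₀)/SE = (32/110 − 0.40)/0.046710 ≈ -2.3355.
From the standard normal, P(Z ≤ z) = 0.010.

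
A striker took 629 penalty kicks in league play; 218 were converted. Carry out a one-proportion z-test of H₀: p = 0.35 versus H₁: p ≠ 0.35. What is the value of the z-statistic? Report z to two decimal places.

z = -0.18

With x = 218 successes in n = 629, p̂ = 0.34658.
SE₀ = √(0.35·0.65/629) = 0.019018.
Test statistic: z = -0.00342/0.019018 = -0.18.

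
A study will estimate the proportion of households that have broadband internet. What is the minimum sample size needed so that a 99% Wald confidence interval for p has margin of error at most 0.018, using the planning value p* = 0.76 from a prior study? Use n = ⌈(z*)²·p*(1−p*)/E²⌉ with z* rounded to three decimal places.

z* = 2.576 at the 99% level.
p*(1−p*) = 0.76·0.24 = 0.1824.
Required n before rounding: 6.635776 × 0.1824 / 0.018² = 3735.696.
⌈3735.696⌉ = 3736.

n = 3736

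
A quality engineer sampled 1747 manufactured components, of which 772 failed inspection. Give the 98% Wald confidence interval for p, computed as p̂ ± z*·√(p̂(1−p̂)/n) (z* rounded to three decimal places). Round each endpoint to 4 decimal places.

(0.4143, 0.4695)

Sample proportion p̂ = 772/1747 = 0.44190.
Standard error of p̂: √(0.246624/1747) = √0.000141170 = 0.011882.
The 98% critical value is z* = 2.326.
Margin of error: 2.326 × 0.011882 = 0.02764.
So the interval runs from 0.4143 to 0.4695.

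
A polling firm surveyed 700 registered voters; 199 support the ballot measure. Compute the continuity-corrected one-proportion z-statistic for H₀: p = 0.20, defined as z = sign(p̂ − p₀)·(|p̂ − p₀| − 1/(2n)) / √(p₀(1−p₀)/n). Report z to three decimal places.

z = 5.528

p̂ = 199/700 = 0.28429. p̂ − p₀ = 0.084286.
Continuity correction 1/(2n) = 1/1400 = 0.000714.
Corrected numerator: |0.084286| − 0.000714 = 0.083572.
Under H₀, SE = √(p₀(1−p₀)/n) = √(0.20·0.80/700) = √0.000228571 = 0.015119.
z = +0.083572/0.015119 = 5.528.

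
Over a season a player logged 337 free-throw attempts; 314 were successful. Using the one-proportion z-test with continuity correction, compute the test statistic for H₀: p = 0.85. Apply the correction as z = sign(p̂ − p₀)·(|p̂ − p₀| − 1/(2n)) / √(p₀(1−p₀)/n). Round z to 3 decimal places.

With x = 314 successes in n = 337, p̂ = 0.93175. p̂ − p₀ = 0.081751.
1/(2n) = 0.001484.
Corrected numerator: |0.081751| − 0.001484 = 0.080267.
SE₀ = √(0.85·0.15/337) = 0.019451.
z = (+)0.080267/0.019451 = 4.127.

z = 4.127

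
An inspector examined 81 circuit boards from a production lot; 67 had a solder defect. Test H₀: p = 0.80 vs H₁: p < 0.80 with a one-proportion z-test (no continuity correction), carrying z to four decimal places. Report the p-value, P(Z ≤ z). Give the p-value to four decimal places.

p-value = 0.7294

p̂ = 67/81 = 0.82716.
Null standard error: √(0.80·0.20/81) = √0.001975309 = 0.044444.
z = (p̂ − p₀)/SE = (67/81 − 0.80)/0.044444 ≈ 0.6111.
p-value = P(Z ≤ z) with z = 0.6111 → 0.7294.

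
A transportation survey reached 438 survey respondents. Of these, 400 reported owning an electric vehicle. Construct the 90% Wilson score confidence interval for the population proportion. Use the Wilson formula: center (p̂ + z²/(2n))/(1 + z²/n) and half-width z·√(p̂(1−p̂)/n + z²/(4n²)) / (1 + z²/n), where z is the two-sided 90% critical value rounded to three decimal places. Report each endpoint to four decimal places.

(0.8885, 0.9329)

Here p̂ = 400/438 = 0.91324 and z = 1.645 (z² = 2.706025).
Denominator 1 + z²/n = 1 + 2.706025/438 = 1.006178.
Center = (0.91324 + 0.003089)/1.006178 = 0.91070.
Radicand: p̂(1−p̂)/n + z²/(4n²) = 0.000180893 + 0.000003526 = 0.000184419.
Half-width = z·√(radicand)/denom = 1.645·0.013580/1.006178 = 0.02220.
So the interval runs from 0.8885 to 0.9329.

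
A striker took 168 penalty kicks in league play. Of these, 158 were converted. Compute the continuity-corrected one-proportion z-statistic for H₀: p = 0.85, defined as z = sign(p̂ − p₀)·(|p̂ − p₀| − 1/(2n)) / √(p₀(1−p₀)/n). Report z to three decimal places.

The sample proportion is 158/168 = 0.94048. p̂ − p₀ = 0.090476.
Continuity correction 1/(2n) = 1/336 = 0.002976.
Corrected numerator: |0.090476| − 0.002976 = 0.087500.
Under H₀, SE = √(p₀(1−p₀)/n) = √(0.85·0.15/168) = √0.000758929 = 0.027549.
z = (+)0.087500/0.027549 = 3.176.

z = 3.176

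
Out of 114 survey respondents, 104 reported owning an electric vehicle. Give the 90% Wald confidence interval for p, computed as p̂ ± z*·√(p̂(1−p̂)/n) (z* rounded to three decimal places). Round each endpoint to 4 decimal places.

p̂ = 104/114 = 0.91228.
SE = √(p̂(1−p̂)/n) = √(0.080025/114) = 0.026495.
For 90% confidence, z* = 1.645.
Margin = 1.645·0.026495 = 0.04358.
So the interval runs from 0.8687 to 0.9559.

(0.8687, 0.9559)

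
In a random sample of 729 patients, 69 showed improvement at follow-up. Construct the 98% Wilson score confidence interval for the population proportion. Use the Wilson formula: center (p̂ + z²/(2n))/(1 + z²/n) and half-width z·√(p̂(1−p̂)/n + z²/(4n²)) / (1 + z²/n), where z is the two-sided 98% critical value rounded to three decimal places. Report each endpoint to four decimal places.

Here p̂ = 69/729 = 0.09465 and z = 2.326 (z² = 5.410276).
Denominator 1 + z²/n = 1 + 5.410276/729 = 1.007422.
Center = (0.09465 + 0.003711)/1.007422 = 0.09764.
Radicand: p̂(1−p̂)/n + z²/(4n²) = 0.000117547 + 0.000002545 = 0.000120092.
Half-width = z·√(radicand)/denom = 2.326·0.010959/1.007422 = 0.02530.
Interval: 0.09764 ± 0.02530 → (0.0723, 0.1229).

(0.0723, 0.1229)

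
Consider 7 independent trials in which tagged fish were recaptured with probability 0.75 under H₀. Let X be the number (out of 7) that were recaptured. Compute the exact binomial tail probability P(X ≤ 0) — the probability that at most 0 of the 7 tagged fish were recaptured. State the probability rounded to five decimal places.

P = 0.00006

X is binomial with n = 7 and p = 0.75.
P(X ≤ 0) = C(7,0)·0.75^0·0.25^7.
= 0.000061 = 0.00006.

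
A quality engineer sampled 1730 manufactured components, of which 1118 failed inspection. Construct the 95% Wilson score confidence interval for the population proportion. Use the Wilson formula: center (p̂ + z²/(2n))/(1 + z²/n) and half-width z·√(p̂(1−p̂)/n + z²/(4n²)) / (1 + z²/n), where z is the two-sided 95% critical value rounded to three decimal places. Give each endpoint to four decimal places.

(0.6234, 0.6684)

Here p̂ = 1118/1730 = 0.64624 and z = 1.960 (z² = 3.841600).
1 + z²/n = 1.002221.
Center = (0.64624 + 0.001110)/1.002221 = 0.64592.
Radicand: p̂(1−p̂)/n + z²/(4n²) = 0.000132146 + 0.000000321 = 0.000132467.
Half-width = 1.960·√0.000132467/1.002221 = 0.02251.
So the interval runs from 0.6234 to 0.6684.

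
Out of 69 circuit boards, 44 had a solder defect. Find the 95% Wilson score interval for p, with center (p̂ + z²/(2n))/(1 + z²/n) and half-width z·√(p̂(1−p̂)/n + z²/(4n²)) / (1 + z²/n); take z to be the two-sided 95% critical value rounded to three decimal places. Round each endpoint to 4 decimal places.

(0.5198, 0.7410)

Here p̂ = 44/69 = 0.63768 and z = 1.960 (z² = 3.841600).
Denominator 1 + z²/n = 1 + 3.841600/69 = 1.055675.
Center = (0.63768 + 0.027838)/1.055675 = 0.63042.
Radicand: p̂(1−p̂)/n + z²/(4n²) = 0.003348462 + 0.000201722 = 0.003550184.
Half-width = z·√(radicand)/denom = 1.960·0.059583/1.055675 = 0.11062.
CI: 0.63042 ± 0.11062 = (0.5198, 0.7410).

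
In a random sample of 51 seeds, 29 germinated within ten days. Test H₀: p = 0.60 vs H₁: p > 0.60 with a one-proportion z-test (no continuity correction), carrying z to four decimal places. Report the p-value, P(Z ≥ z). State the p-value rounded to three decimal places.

p-value = 0.676

The sample proportion is 29/51 = 0.56863.
SE₀ = √(0.60·0.40/51) = 0.068599.
Test statistic (full precision, shown to 4 dp): z = (29/51 − 0.60)/SE₀ ≈ -0.4573.
p-value = P(Z ≥ z) with z = -0.4573 → 0.676.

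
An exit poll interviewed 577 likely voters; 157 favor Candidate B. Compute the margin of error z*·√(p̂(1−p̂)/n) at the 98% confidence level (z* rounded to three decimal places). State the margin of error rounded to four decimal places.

ME = 0.0431

Sample proportion p̂ = 157/577 = 0.27210.
SE(p̂) = √(0.27210·0.72790/577) = 0.018527.
z* = 2.326 at the 98% level.
Margin of error = z*·SE = 2.326 × 0.018527 = 0.0431.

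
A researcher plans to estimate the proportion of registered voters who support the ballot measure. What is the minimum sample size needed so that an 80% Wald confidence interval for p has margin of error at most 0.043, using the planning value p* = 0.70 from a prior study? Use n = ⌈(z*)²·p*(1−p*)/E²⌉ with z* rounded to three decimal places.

n = 187

The 80% critical value is z* = 1.282.
p*(1−p*) = 0.2100.
Required n before rounding: 1.643524 × 0.2100 / 0.043² = 186.663.
Rounding up, n = 187.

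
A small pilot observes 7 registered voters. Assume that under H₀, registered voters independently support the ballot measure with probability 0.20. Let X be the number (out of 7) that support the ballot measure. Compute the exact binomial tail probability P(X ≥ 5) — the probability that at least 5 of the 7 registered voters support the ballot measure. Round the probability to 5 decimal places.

X ~ Binomial(n=7, p=0.20).
P(X ≥ 5) = C(7,5)·0.20^5·0.80^2 + C(7,6)·0.20^6·0.80^1 + C(7,7)·0.20^7·0.80^0.
= 0.004301 + 0.000358 + 0.000013 = 0.00467.

P = 0.00467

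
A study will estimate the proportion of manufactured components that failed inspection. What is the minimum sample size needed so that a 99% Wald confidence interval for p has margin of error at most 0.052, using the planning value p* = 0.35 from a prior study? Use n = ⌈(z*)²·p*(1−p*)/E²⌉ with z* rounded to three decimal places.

z* = 2.576 at the 99% level.
p*(1−p*) = 0.35·0.65 = 0.2275.
(z*)²·p*(1−p*)/E² = 6.635776·0.2275/0.002704 = 558.298.
Rounding up, n = 559.

n = 559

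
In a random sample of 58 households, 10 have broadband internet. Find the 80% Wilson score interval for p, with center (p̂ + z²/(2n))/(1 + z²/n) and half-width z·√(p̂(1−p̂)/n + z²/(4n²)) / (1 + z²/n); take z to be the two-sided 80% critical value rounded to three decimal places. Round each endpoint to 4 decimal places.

(0.1181, 0.2448)

p̂ = 10/58 = 0.17241; z = 1.282, so z² = 1.643524.
1 + z²/n = 1.028337.
Adjusted center: (0.17241 + z²/(2n))/1.028337 = 0.18144.
Radicand: p̂(1−p̂)/n + z²/(4n²) = 0.002460125 + 0.000122141 = 0.002582266.
Half-width = 1.282·√0.002582266/1.028337 = 0.06335.
So the interval runs from 0.1181 to 0.2448.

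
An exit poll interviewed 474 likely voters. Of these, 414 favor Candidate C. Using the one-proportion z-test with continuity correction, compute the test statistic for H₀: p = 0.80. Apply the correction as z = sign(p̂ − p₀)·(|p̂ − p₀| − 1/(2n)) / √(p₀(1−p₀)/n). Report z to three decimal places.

z = 3.939

p̂ = 414/474 = 0.87342. p̂ − p₀ = 0.073418.
Continuity correction 1/(2n) = 1/948 = 0.001055.
Corrected numerator: |0.073418| − 0.001055 = 0.072363.
Under H₀, SE = √(p₀(1−p₀)/n) = √(0.80·0.20/474) = √0.000337553 = 0.018373.
z = (+)0.072363/0.018373 = 3.939.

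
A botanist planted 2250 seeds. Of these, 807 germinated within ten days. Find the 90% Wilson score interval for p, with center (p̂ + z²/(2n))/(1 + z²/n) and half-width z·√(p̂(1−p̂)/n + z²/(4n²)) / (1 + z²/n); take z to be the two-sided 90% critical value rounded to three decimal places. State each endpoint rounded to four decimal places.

(0.3422, 0.3755)

Here p̂ = 807/2250 = 0.35867 and z = 1.645 (z² = 2.706025).
1 + z²/n = 1.001203.
Adjusted center: (0.35867 + z²/(2n))/1.001203 = 0.35884.
Radicand: p̂(1−p̂)/n + z²/(4n²) = 0.000102233 + 0.000000134 = 0.000102367.
Half-width = z·√(radicand)/denom = 1.645·0.010118/1.001203 = 0.01662.
Interval: 0.35884 ± 0.01662 → (0.3422, 0.3755).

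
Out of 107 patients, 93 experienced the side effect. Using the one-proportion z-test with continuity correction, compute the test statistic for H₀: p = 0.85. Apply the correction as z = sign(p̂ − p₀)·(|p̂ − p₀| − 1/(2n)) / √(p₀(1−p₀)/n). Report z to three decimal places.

With x = 93 successes in n = 107, p̂ = 0.86916. p̂ − p₀ = 0.019159.
Continuity correction 1/(2n) = 1/214 = 0.004673.
Corrected numerator: |0.019159| − 0.004673 = 0.014486.
Null standard error: √(0.85·0.15/107) = √0.001191589 = 0.034519.
z = +0.014486/0.034519 = 0.420.

z = 0.420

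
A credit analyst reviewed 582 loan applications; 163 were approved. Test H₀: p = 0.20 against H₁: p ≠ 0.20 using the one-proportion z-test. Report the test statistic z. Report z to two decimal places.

z = 4.83

The sample proportion is 163/582 = 0.28007.
Null standard error: √(0.20·0.80/582) = √0.000274914 = 0.016581.
Test statistic: z = 0.08007/0.016581 = 4.83.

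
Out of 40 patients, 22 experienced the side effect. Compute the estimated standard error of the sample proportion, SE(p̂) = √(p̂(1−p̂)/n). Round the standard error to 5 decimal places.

SE = 0.07866

With x = 22 successes in n = 40, p̂ = 0.55000.
p̂(1−p̂) = 0.55000·0.45000 = 0.247500.
Dividing by n and taking the root: √0.006187500 = 0.07866.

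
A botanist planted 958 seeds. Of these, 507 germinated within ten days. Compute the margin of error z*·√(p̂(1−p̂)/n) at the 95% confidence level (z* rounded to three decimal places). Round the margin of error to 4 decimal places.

ME = 0.0316

Sample proportion p̂ = 507/958 = 0.52923.
SE = √(p̂(1−p̂)/n) = √(0.249146/958) = 0.016127.
For 95% confidence, z* = 1.960.
So ME = 0.0316.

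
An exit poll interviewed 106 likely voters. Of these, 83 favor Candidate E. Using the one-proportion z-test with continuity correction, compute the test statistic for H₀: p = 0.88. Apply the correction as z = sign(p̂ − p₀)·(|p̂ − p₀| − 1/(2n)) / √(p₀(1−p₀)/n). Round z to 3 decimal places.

p̂ = 83/106 = 0.78302. p̂ − p₀ = -0.096981.
Continuity correction 1/(2n) = 1/212 = 0.004717.
Corrected numerator: |-0.096981| − 0.004717 = 0.092264.
Null standard error: √(0.88·0.12/106) = √0.000996226 = 0.031563.
z = (−)0.092264/0.031563 = -2.923.

z = -2.923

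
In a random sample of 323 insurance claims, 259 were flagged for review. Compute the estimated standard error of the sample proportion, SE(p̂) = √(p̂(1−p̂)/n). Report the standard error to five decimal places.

SE = 0.02218

With x = 259 successes in n = 323, p̂ = 0.80186.
p̂(1−p̂) = 0.80186·0.19814 = 0.158881.
SE = √(0.158881/323) = 0.02218.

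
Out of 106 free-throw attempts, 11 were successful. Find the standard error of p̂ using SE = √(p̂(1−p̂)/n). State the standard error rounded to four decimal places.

SE = 0.0296

With x = 11 successes in n = 106, p̂ = 0.10377.
p̂(1−p̂) = 0.10377·0.89623 = 0.093002.
SE = √(0.093002/106) = 0.0296.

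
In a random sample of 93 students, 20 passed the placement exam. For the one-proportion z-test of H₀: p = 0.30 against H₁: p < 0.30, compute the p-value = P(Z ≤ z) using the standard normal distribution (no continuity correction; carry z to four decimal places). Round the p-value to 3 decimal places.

p-value = 0.037

The sample proportion is 20/93 = 0.21505.
Under H₀, SE = √(p₀(1−p₀)/n) = √(0.30·0.70/93) = √0.002258065 = 0.047519.
Test statistic (full precision, shown to 4 dp): z = (20/93 − 0.30)/SE₀ ≈ -1.7876.
p-value = P(Z ≤ z) with z = -1.7876 → 0.037.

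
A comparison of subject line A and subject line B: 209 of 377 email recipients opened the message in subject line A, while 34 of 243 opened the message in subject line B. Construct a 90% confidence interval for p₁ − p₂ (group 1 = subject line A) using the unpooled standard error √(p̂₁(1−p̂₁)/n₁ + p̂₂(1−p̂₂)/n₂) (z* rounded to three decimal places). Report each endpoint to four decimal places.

p̂₁ = 0.55438, p̂₂ = 0.13992, so the observed difference is 0.41446.
SE = √(0.000655287 + 0.000495229) = √0.001150516 = 0.033919.
For 90% confidence, z* = 1.645. Margin of error = 0.05580.
So the interval runs from 0.3587 to 0.4703.

(0.3587, 0.4703)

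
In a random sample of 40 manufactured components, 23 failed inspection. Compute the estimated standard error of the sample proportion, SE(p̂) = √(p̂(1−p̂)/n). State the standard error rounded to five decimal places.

SE = 0.07816

The sample proportion is 23/40 = 0.57500.
p̂(1−p̂) = 0.57500·0.42500 = 0.244375.
SE = √(0.244375/40) = 0.07816.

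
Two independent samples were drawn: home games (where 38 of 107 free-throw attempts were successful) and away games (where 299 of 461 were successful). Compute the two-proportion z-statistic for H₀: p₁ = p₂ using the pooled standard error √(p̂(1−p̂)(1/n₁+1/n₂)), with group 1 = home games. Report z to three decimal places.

Sample proportions: p̂₁ = 38/107 = 0.35514 and p̂₂ = 299/461 = 0.64859.
Pooled p̂ = (38+299)/(107+461) = 337/568 = 0.59331.
SE = √[p̂(1−p̂)(1/n₁+1/n₂)] = √[0.59331·0.40669·(1/107+1/461)] ≈ 0.052711.
z = (p̂₁ − p̂₂)/SE = (0.35514 − 0.64859)/0.052711 = -0.29345/0.052711 = -5.567.

z = -5.567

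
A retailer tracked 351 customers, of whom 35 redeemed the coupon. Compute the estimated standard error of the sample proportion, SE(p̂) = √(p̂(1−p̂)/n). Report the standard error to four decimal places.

SE = 0.0160

Sample proportion p̂ = 35/351 = 0.09972.
p̂(1−p̂) = 0.089776.
SE = √(0.089776/351) = 0.0160.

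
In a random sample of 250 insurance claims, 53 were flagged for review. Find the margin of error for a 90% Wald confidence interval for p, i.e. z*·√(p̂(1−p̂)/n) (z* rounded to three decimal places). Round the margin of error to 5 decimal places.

p̂ = 53/250 = 0.21200.
SE(p̂) = √(0.21200·0.78800/250) = 0.025850.
The 90% critical value is z* = 1.645.
ME = 1.645·0.025850 = 0.04252.

ME = 0.04252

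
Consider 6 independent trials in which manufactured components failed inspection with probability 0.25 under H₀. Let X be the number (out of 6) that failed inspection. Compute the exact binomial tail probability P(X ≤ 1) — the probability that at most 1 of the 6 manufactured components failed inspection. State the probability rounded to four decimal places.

P = 0.5339

X ~ Binomial(n=6, p=0.25).
P(X ≤ 1) = C(6,0)·0.25^0·0.75^6 + C(6,1)·0.25^1·0.75^5.
= 0.177979 + 0.355957 = 0.5339.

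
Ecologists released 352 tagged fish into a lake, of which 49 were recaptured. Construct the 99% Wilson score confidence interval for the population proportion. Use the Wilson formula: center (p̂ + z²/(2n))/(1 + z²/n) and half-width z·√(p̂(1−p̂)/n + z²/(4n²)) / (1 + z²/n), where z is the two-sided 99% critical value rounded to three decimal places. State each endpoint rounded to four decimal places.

Here p̂ = 49/352 = 0.13920 and z = 2.576 (z² = 6.635776).
1 + z²/n = 1.018852.
Adjusted center: (0.13920 + z²/(2n))/1.018852 = 0.14588.
Radicand: p̂(1−p̂)/n + z²/(4n²) = 0.000340417 + 0.000013389 = 0.000353806.
Half-width = 2.576·√0.000353806/1.018852 = 0.04756.
So the interval runs from 0.0983 to 0.1934.

(0.0983, 0.1934)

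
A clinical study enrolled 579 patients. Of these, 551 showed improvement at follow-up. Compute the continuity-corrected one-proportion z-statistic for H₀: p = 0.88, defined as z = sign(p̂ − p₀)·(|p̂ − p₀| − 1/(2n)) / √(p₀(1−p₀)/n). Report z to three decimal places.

p̂ = 551/579 = 0.95164. p̂ − p₀ = 0.071641.
1/(2n) = 0.000864.
Corrected numerator: |0.071641| − 0.000864 = 0.070777.
Under H₀, SE = √(p₀(1−p₀)/n) = √(0.88·0.12/579) = √0.000182383 = 0.013505.
z = +0.070777/0.013505 = 5.241.

z = 5.241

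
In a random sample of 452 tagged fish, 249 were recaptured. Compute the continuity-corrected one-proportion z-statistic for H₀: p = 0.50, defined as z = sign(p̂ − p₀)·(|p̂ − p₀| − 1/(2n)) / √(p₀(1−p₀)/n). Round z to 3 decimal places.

z = 2.117

Sample proportion p̂ = 249/452 = 0.55088. p̂ − p₀ = 0.050885.
Continuity correction 1/(2n) = 1/904 = 0.001106.
Corrected numerator: |0.050885| − 0.001106 = 0.049779.
SE₀ = √(0.50·0.50/452) = 0.023518.
z = (+)0.049779/0.023518 = 2.117.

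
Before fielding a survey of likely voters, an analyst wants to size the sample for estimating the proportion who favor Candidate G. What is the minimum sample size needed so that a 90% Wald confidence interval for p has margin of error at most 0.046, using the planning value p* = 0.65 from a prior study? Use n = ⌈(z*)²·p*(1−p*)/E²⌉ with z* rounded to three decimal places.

n = 291

z* = 1.645 at the 90% level.
p*(1−p*) = 0.2275.
Required n before rounding: 2.706025 × 0.2275 / 0.046² = 290.936.
Rounding up, n = 291.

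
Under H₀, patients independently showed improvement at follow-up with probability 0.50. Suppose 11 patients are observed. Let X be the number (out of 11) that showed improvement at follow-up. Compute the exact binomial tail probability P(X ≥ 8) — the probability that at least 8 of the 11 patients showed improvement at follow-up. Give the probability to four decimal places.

X is binomial with n = 11 and p = 0.50.
P(X ≥ 8) = C(11,8)·0.50^8·0.50^3 + C(11,9)·0.50^9·0.50^2 + C(11,10)·0.50^10·0.50^1 + C(11,11)·0.50^11·0.50^0.
= 0.080566 + 0.026855 + 0.005371 + 0.000488 = 0.1133.

P = 0.1133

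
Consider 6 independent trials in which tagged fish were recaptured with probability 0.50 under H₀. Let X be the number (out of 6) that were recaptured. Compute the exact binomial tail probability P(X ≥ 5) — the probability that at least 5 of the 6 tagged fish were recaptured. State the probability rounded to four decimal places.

X ~ Binomial(n=6, p=0.50).
P(X ≥ 5) = C(6,5)·0.50^5·0.50^1 + C(6,6)·0.50^6·0.50^0.
= 0.093750 + 0.015625 = 0.1094.

P = 0.1094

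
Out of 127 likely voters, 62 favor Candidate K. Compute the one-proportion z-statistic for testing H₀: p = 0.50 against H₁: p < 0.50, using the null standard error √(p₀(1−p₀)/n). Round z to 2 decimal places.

p̂ = 62/127 = 0.48819.
Under H₀, SE = √(p₀(1−p₀)/n) = √(0.50·0.50/127) = √0.001968504 = 0.044368.
z = (0.48819 − 0.50)/0.044368 = -0.01181/0.044368 = -0.27.

z = -0.27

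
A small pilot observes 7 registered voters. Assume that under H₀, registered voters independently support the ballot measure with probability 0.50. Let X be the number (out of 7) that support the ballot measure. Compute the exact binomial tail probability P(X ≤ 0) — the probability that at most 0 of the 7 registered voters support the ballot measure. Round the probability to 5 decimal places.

P = 0.00781

X ~ Binomial(n=7, p=0.50).
P(X ≤ 0) = C(7,0)·0.50^0·0.50^7.
= 0.007812 = 0.00781.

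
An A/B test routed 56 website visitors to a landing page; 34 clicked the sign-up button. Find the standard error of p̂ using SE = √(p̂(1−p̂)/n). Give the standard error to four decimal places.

With x = 34 successes in n = 56, p̂ = 0.60714.
p̂(1−p̂) = 0.60714·0.39286 = 0.238521.
SE = √(0.238521/56) = 0.0653.

SE = 0.0653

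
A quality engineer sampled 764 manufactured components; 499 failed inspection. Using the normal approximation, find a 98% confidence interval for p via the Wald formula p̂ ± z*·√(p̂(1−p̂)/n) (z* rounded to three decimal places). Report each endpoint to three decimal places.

The sample proportion is 499/764 = 0.65314.
Standard error of p̂: √(0.226548/764) = √0.000296528 = 0.017220.
For 98% confidence, z* = 2.326.
Margin = 2.326·0.017220 = 0.04005.
CI: 0.65314 ± 0.04005 = (0.613, 0.693).

(0.613, 0.693)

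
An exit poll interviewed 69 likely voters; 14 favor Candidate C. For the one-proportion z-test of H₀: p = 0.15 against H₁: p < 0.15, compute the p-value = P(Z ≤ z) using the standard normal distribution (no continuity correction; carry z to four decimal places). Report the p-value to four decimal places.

Sample proportion p̂ = 14/69 = 0.20290.
SE₀ = √(0.15·0.85/69) = 0.042986.
z = (p̂ − p₀)/SE = (14/69 − 0.15)/0.042986 ≈ 1.2306.
p-value = P(Z ≤ z) with z = 1.2306 → 0.8908.

p-value = 0.8908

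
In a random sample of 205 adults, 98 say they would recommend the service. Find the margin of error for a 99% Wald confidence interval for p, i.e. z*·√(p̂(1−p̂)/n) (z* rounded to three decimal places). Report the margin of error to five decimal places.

ME = 0.08987

The sample proportion is 98/205 = 0.47805.
Standard error of p̂: √(0.249518/205) = √0.001217162 = 0.034888.
The 99% critical value is z* = 2.576.
So ME = 0.08987.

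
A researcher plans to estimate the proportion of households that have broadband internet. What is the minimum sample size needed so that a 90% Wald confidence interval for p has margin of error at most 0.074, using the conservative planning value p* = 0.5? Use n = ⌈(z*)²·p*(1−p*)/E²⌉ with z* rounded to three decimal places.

The 90% critical value is z* = 1.645.
p*(1−p*) = 0.2500.
Required n before rounding: 2.706025 × 0.2500 / 0.074² = 123.540.
⌈123.540⌉ = 124.

n = 124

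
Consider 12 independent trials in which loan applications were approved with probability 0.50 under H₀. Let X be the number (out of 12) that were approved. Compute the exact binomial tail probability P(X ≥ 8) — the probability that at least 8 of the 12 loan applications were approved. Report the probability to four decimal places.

P = 0.1938

X ~ Binomial(n=12, p=0.50).
P(X ≥ 8) = Σ_{j=8}^{12} C(12,j)·0.50^j·0.50^{12−j}.
= 0.120850 + 0.053711 + 0.016113 + 0.002930 + 0.000244 = 0.1938.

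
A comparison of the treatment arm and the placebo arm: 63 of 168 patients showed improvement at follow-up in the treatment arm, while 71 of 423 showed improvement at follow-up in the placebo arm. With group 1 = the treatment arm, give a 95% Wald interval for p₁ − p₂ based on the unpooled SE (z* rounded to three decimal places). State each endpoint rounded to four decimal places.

(0.1257, 0.2886)

p̂₁ = 63/168 = 0.37500, p̂₂ = 71/423 = 0.16785; p̂₁ − p̂₂ = 0.20715.
Unpooled SE = √(p̂₁(1−p̂₁)/n₁ + p̂₂(1−p̂₂)/n₂) = √(0.001395089 + 0.000330202) = 0.041537.
For 95% confidence, z* = 1.960. Margin of error = 0.08141.
So the interval runs from 0.1257 to 0.2886.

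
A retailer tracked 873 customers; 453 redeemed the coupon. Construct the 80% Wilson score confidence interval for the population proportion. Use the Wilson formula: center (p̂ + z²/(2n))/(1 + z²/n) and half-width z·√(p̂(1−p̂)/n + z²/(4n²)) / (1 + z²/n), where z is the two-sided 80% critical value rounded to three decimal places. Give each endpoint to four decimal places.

Here p̂ = 453/873 = 0.51890 and z = 1.282 (z² = 1.643524).
1 + z²/n = 1.001883.
Adjusted center: (0.51890 + z²/(2n))/1.001883 = 0.51886.
Radicand: p̂(1−p̂)/n + z²/(4n²) = 0.000285960 + 0.000000539 = 0.000286499.
Half-width = 1.282·√0.000286499/1.001883 = 0.02166.
So the interval runs from 0.4972 to 0.5405.

(0.4972, 0.5405)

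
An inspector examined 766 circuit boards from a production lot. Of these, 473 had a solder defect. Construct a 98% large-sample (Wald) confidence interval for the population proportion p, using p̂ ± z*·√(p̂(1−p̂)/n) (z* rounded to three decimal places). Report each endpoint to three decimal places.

Sample proportion p̂ = 473/766 = 0.61749.
Standard error of p̂: √(0.236195/766) = √0.000308349 = 0.017560.
For 98% confidence, z* = 2.326.
Margin of error: 2.326 × 0.017560 = 0.04084.
So the interval runs from 0.577 to 0.658.

(0.577, 0.658)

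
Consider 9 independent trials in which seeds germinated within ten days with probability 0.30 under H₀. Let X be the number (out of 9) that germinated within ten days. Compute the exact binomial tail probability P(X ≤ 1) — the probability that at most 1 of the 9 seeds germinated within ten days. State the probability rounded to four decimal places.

P = 0.1960

X ~ Binomial(n=9, p=0.30).
P(X ≤ 1) = C(9,0)·0.30^0·0.70^9 + C(9,1)·0.30^1·0.70^8.
= 0.040354 + 0.155650 = 0.1960.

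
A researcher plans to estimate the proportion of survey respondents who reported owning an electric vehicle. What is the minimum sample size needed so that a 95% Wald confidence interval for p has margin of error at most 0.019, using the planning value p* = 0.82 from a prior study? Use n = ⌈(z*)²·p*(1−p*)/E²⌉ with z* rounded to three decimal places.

z* = 1.960 at the 95% level.
p*(1−p*) = 0.1476.
Required n before rounding: 3.841600 × 0.1476 / 0.019² = 1570.693.
⌈1570.693⌉ = 1571.

n = 1571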